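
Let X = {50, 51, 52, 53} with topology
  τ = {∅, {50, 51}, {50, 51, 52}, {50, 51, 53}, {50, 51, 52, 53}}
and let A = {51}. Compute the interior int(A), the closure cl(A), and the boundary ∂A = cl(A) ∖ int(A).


int(A) = ∅, cl(A) = {50, 51, 52, 53}, ∂A = {50, 51, 52, 53}.

Closed sets in (X, τ) are complements of opens:
  closed(X, τ) = {∅, {52}, {53}, {52, 53}, {50, 51, 52, 53}}.
int(A) = ⋃ {U ∈ τ : U ⊆ A}. Opens contained in A: ∅.
Taking the union of these: int(A) = ∅.
cl(A) = ⋂ {C closed : A ⊆ C}. Closed sets containing A: {50, 51, 52, 53}.
Intersecting these: cl(A) = {50, 51, 52, 53}.
∂A = cl(A) ∖ int(A) = {50, 51, 52, 53} ∖ ∅ = {50, 51, 52, 53}.


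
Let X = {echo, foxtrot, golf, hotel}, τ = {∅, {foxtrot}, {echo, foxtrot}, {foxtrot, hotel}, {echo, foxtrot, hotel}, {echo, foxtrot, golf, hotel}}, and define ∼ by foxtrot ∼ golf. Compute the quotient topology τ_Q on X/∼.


X/∼ = {[echo], [foxtrot=golf], [hotel]}; |τ_Q| = 2.

Equivalence classes: [echo], [foxtrot=golf], [hotel].
Quotient map π: X → X/∼ sends echo ↦ [echo], foxtrot ↦ [foxtrot=golf], golf ↦ [foxtrot=golf], hotel ↦ [hotel].
For each subset V ⊆ X/∼, compute π^{-1}(V) ⊆ X and check whether π^{-1}(V) ∈ τ. V is open in τ_Q iff π^{-1}(V) ∈ τ.
  V = {}: π^{-1}(V) = ∅ ∈ τ ✓.
  V = {[echo]}: π^{-1}(V) = {echo} ∉ τ ✗.
  V = {[foxtrot=golf]}: π^{-1}(V) = {foxtrot, golf} ∉ τ ✗.
  V = {[echo], [foxtrot=golf]}: π^{-1}(V) = {echo, foxtrot, golf} ∉ τ ✗.
  V = {[hotel]}: π^{-1}(V) = {hotel} ∉ τ ✗.
  V = {[echo], [hotel]}: π^{-1}(V) = {echo, hotel} ∉ τ ✗.
  V = {[foxtrot=golf], [hotel]}: π^{-1}(V) = {foxtrot, golf, hotel} ∉ τ ✗.
  V = {[echo], [foxtrot=golf], [hotel]}: π^{-1}(V) = {echo, foxtrot, golf, hotel} ∈ τ ✓.
Open sets in the quotient: τ_Q = {{}, {[echo], [foxtrot=golf], [hotel]}} (2 elements).


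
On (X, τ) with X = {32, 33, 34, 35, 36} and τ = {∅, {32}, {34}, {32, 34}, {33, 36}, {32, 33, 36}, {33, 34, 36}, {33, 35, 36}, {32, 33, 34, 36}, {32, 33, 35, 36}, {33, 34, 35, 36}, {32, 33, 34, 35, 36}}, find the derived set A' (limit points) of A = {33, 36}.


A' = {33, 35, 36}

For each x ∈ X, list the open sets U ∈ τ with x ∈ U, then check whether U ∩ (A ∖ {x}) ≠ ∅ for every such U.
  x = 32: open {32} ∋ x has {32} ∩ (A ∖ {32}) = ∅, so x is NOT a limit point.
  x = 33: opens ∋ x are {33, 36}, {32, 33, 36}, {33, 34, 36}, {33, 35, 36}, {32, 33, 34, 36}, {32, 33, 35, 36}, {33, 34, 35, 36}, {32, 33, 34, 35, 36}; each meets A ∖ {33}, so x IS a limit point.
  x = 34: open {34} ∋ x has {34} ∩ (A ∖ {34}) = ∅, so x is NOT a limit point.
  x = 35: opens ∋ x are {33, 35, 36}, {32, 33, 35, 36}, {33, 34, 35, 36}, {32, 33, 34, 35, 36}; each meets A ∖ {35}, so x IS a limit point.
  x = 36: opens ∋ x are {33, 36}, {32, 33, 36}, {33, 34, 36}, {33, 35, 36}, {32, 33, 34, 36}, {32, 33, 35, 36}, {33, 34, 35, 36}, {32, 33, 34, 35, 36}; each meets A ∖ {36}, so x IS a limit point.
Collecting: A' = {33, 35, 36}.


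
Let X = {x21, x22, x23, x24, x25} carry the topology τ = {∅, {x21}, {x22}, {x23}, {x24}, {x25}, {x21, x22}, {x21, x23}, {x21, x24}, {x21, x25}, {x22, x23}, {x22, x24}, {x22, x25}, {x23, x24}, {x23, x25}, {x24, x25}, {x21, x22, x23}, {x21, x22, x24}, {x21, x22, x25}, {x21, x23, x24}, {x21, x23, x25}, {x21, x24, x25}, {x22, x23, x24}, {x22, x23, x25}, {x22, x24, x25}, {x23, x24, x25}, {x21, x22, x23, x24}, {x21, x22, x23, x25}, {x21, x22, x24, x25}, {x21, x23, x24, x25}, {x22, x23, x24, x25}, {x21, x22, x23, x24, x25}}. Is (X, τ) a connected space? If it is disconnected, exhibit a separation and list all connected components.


(X, τ) is disconnected; components = [{x21}, {x22}, {x23}, {x24}, {x25}].

Find clopen sets (U ∈ τ with X ∖ U ∈ τ):
  U = ∅, X ∖ U = {x21, x22, x23, x24, x25} — both open, so U is clopen.
  U = {x21}, X ∖ U = {x22, x23, x24, x25} — both open, so U is clopen.
  U = {x22}, X ∖ U = {x21, x23, x24, x25} — both open, so U is clopen.
  U = {x23}, X ∖ U = {x21, x22, x24, x25} — both open, so U is clopen.
  U = {x24}, X ∖ U = {x21, x22, x23, x25} — both open, so U is clopen.
  U = {x25}, X ∖ U = {x21, x22, x23, x24} — both open, so U is clopen.
  U = {x21, x22}, X ∖ U = {x23, x24, x25} — both open, so U is clopen.
  U = {x21, x23}, X ∖ U = {x22, x24, x25} — both open, so U is clopen.
  U = {x21, x24}, X ∖ U = {x22, x23, x25} — both open, so U is clopen.
  U = {x21, x25}, X ∖ U = {x22, x23, x24} — both open, so U is clopen.
  U = {x22, x23}, X ∖ U = {x21, x24, x25} — both open, so U is clopen.
  U = {x22, x24}, X ∖ U = {x21, x23, x25} — both open, so U is clopen.
  U = {x22, x25}, X ∖ U = {x21, x23, x24} — both open, so U is clopen.
  U = {x23, x24}, X ∖ U = {x21, x22, x25} — both open, so U is clopen.
  U = {x23, x25}, X ∖ U = {x21, x22, x24} — both open, so U is clopen.
  U = {x24, x25}, X ∖ U = {x21, x22, x23} — both open, so U is clopen.
  U = {x21, x22, x23}, X ∖ U = {x24, x25} — both open, so U is clopen.
  U = {x21, x22, x24}, X ∖ U = {x23, x25} — both open, so U is clopen.
  U = {x21, x22, x25}, X ∖ U = {x23, x24} — both open, so U is clopen.
  U = {x21, x23, x24}, X ∖ U = {x22, x25} — both open, so U is clopen.
  U = {x21, x23, x25}, X ∖ U = {x22, x24} — both open, so U is clopen.
  U = {x21, x24, x25}, X ∖ U = {x22, x23} — both open, so U is clopen.
  U = {x22, x23, x24}, X ∖ U = {x21, x25} — both open, so U is clopen.
  U = {x22, x23, x25}, X ∖ U = {x21, x24} — both open, so U is clopen.
  U = {x22, x24, x25}, X ∖ U = {x21, x23} — both open, so U is clopen.
  U = {x23, x24, x25}, X ∖ U = {x21, x22} — both open, so U is clopen.
  U = {x21, x22, x23, x24}, X ∖ U = {x25} — both open, so U is clopen.
  U = {x21, x22, x23, x25}, X ∖ U = {x24} — both open, so U is clopen.
  U = {x21, x22, x24, x25}, X ∖ U = {x23} — both open, so U is clopen.
  U = {x21, x23, x24, x25}, X ∖ U = {x22} — both open, so U is clopen.
  U = {x22, x23, x24, x25}, X ∖ U = {x21} — both open, so U is clopen.
  U = {x21, x22, x23, x24, x25}, X ∖ U = ∅ — both open, so U is clopen.
Nontrivial clopen(s) exist: e.g. {x21, x23, x24}. So (X, τ) is disconnected.
Compute connected components by grouping points that agree on all clopens:
  component: {x21}
  component: {x22}
  component: {x23}
  component: {x24}
  component: {x25}


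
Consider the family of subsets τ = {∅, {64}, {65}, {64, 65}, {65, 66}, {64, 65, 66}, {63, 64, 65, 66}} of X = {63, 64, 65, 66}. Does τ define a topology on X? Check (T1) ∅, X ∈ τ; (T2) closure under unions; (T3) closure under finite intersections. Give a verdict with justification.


τ IS a topology on X.

Axiom (T1): ∅ ∈ τ? Yes; X ∈ τ? Yes.
Axiom (T2/T3): check pairwise unions and intersections of members of τ.
All pairwise intersections and unions checked — each lies in τ. Therefore τ satisfies (T1), (T2), (T3): it IS a topology on X.


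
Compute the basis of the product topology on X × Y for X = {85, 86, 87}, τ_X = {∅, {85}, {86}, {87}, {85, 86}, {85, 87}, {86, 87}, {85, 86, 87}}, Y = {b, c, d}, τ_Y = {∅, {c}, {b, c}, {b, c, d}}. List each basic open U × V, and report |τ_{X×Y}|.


Basis B = {∅ × ∅, {85} × {c}, {86} × {c}, {87} × {c}, {85} × {b, c}, {85, 86} × {c}, {85, 87} × {c}, {86} × {b, c}, {86, 87} × {c}, {87} × {b, c}, {85} × {b, c, d}, {85, 86, 87} × {c}, {86} × {b, c, d}, {87} × {b, c, d}, {85, 86} × {b, c}, {85, 87} × {b, c}, {86, 87} × {b, c}, {85, 86} × {b, c, d}, {85, 87} × {b, c, d}, {85, 86, 87} × {b, c}, {86, 87} × {b, c, d}, {85, 86, 87} × {b, c, d}}; |τ_{X×Y}| = 64.

Enumerate products U × V with U ∈ τ_X, V ∈ τ_Y (deduplicated):
  ∅ × ∅ = {} (∅)
  {85} × {c} = {(85,c)}
  {86} × {c} = {(86,c)}
  {87} × {c} = {(87,c)}
  {85} × {b, c} = {(85,b), (85,c)}
  {85, 86} × {c} = {(85,c), (86,c)}
  {85, 87} × {c} = {(85,c), (87,c)}
  {86} × {b, c} = {(86,b), (86,c)}
  {86, 87} × {c} = {(86,c), (87,c)}
  {87} × {b, c} = {(87,b), (87,c)}
  {85} × {b, c, d} = {(85,b), (85,c), (85,d)}
  {85, 86, 87} × {c} = {(85,c), (86,c), (87,c)}
  {86} × {b, c, d} = {(86,b), (86,c), (86,d)}
  {87} × {b, c, d} = {(87,b), (87,c), (87,d)}
  {85, 86} × {b, c} = {(85,b), (85,c), (86,b), (86,c)}
  {85, 87} × {b, c} = {(85,b), (85,c), (87,b), (87,c)}
  {86, 87} × {b, c} = {(86,b), (86,c), (87,b), (87,c)}
  {85, 86} × {b, c, d} = {(85,b), (85,c), (85,d), (86,b), (86,c), (86,d)}
  {85, 87} × {b, c, d} = {(85,b), (85,c), (85,d), (87,b), (87,c), (87,d)}
  {85, 86, 87} × {b, c} = {(85,b), (85,c), (86,b), (86,c), (87,b), (87,c)}
  {86, 87} × {b, c, d} = {(86,b), (86,c), (86,d), (87,b), (87,c), (87,d)}
  {85, 86, 87} × {b, c, d} = {(85,b), (85,c), (85,d), (86,b), (86,c), (86,d), (87,b), (87,c), (87,d)}
These 22 distinct sets form the basis B.
Close under arbitrary unions to get τ_{X×Y}; counting gives |τ_{X×Y}| = 64.


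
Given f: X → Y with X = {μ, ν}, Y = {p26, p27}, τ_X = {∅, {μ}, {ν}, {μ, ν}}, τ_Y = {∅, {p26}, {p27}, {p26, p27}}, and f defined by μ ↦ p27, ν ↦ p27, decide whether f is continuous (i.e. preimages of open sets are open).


f IS continuous.

Compute f^{-1}(U) for each U ∈ τ_Y:
  U = ∅: f^{-1}(U) = ∅ ∈ τ_X ✓.
  U = {p26}: f^{-1}(U) = ∅ ∈ τ_X ✓.
  U = {p27}: f^{-1}(U) = {μ, ν} ∈ τ_X ✓.
  U = {p26, p27}: f^{-1}(U) = {μ, ν} ∈ τ_X ✓.
Every preimage lies in τ_X, so f IS continuous.


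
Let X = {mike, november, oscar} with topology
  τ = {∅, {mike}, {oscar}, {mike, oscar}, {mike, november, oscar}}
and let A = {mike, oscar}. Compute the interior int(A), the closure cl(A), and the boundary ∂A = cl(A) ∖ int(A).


int(A) = {mike, oscar}, cl(A) = {mike, november, oscar}, ∂A = {november}.

Closed sets in (X, τ) are complements of opens:
  closed(X, τ) = {∅, {november}, {mike, november}, {november, oscar}, {mike, november, oscar}}.
int(A) = ⋃ {U ∈ τ : U ⊆ A}. Opens contained in A: ∅, {mike}, {oscar}, {mike, oscar}.
Taking the union of these: int(A) = {mike, oscar}.
cl(A) = ⋂ {C closed : A ⊆ C}. Closed sets containing A: {mike, november, oscar}.
Intersecting these: cl(A) = {mike, november, oscar}.
∂A = cl(A) ∖ int(A) = {mike, november, oscar} ∖ {mike, oscar} = {november}.


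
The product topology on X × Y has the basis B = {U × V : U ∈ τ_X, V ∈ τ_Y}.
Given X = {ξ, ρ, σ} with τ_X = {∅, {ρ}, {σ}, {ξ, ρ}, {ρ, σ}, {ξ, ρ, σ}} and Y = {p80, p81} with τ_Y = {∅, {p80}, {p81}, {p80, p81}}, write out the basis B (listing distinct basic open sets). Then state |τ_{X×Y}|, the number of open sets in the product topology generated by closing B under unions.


Basis B = {∅ × ∅, {ρ} × {p80}, {ρ} × {p81}, {σ} × {p80}, {σ} × {p81}, {ξ, ρ} × {p80}, {ξ, ρ} × {p81}, {ρ} × {p80, p81}, {ρ, σ} × {p80}, {ρ, σ} × {p81}, {σ} × {p80, p81}, {ξ, ρ, σ} × {p80}, {ξ, ρ, σ} × {p81}, {ξ, ρ} × {p80, p81}, {ρ, σ} × {p80, p81}, {ξ, ρ, σ} × {p80, p81}}; |τ_{X×Y}| = 36.

Enumerate products U × V with U ∈ τ_X, V ∈ τ_Y (deduplicated):
  ∅ × ∅ = {} (∅)
  {ρ} × {p80} = {(ρ,p80)}
  {ρ} × {p81} = {(ρ,p81)}
  {σ} × {p80} = {(σ,p80)}
  {σ} × {p81} = {(σ,p81)}
  {ξ, ρ} × {p80} = {(ξ,p80), (ρ,p80)}
  {ξ, ρ} × {p81} = {(ξ,p81), (ρ,p81)}
  {ρ} × {p80, p81} = {(ρ,p80), (ρ,p81)}
  {ρ, σ} × {p80} = {(ρ,p80), (σ,p80)}
  {ρ, σ} × {p81} = {(ρ,p81), (σ,p81)}
  {σ} × {p80, p81} = {(σ,p80), (σ,p81)}
  {ξ, ρ, σ} × {p80} = {(ξ,p80), (ρ,p80), (σ,p80)}
  {ξ, ρ, σ} × {p81} = {(ξ,p81), (ρ,p81), (σ,p81)}
  {ξ, ρ} × {p80, p81} = {(ξ,p80), (ξ,p81), (ρ,p80), (ρ,p81)}
  {ρ, σ} × {p80, p81} = {(ρ,p80), (ρ,p81), (σ,p80), (σ,p81)}
  {ξ, ρ, σ} × {p80, p81} = {(ξ,p80), (ξ,p81), (ρ,p80), (ρ,p81), (σ,p80), (σ,p81)}
These 16 distinct sets form the basis B.
Close under arbitrary unions to get τ_{X×Y}; counting gives |τ_{X×Y}| = 36.


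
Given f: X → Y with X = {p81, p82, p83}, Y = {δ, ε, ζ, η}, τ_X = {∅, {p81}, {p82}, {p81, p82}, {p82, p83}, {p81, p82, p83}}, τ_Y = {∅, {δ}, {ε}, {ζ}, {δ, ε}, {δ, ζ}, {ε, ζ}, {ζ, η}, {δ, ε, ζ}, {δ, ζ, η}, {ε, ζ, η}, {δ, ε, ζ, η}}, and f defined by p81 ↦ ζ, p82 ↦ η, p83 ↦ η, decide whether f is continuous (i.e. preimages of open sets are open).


f IS continuous.

Compute f^{-1}(U) for each U ∈ τ_Y:
  U = ∅: f^{-1}(U) = ∅ ∈ τ_X ✓.
  U = {δ}: f^{-1}(U) = ∅ ∈ τ_X ✓.
  U = {ε}: f^{-1}(U) = ∅ ∈ τ_X ✓.
  U = {ζ}: f^{-1}(U) = {p81} ∈ τ_X ✓.
  U = {δ, ε}: f^{-1}(U) = ∅ ∈ τ_X ✓.
  U = {δ, ζ}: f^{-1}(U) = {p81} ∈ τ_X ✓.
  U = {ε, ζ}: f^{-1}(U) = {p81} ∈ τ_X ✓.
  U = {ζ, η}: f^{-1}(U) = {p81, p82, p83} ∈ τ_X ✓.
  U = {δ, ε, ζ}: f^{-1}(U) = {p81} ∈ τ_X ✓.
  U = {δ, ζ, η}: f^{-1}(U) = {p81, p82, p83} ∈ τ_X ✓.
  U = {ε, ζ, η}: f^{-1}(U) = {p81, p82, p83} ∈ τ_X ✓.
  U = {δ, ε, ζ, η}: f^{-1}(U) = {p81, p82, p83} ∈ τ_X ✓.
Every preimage lies in τ_X, so f IS continuous.


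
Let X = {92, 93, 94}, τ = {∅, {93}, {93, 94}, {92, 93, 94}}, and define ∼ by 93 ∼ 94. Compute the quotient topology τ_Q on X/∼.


X/∼ = {[92], [93=94]}; |τ_Q| = 3.

Equivalence classes: [92], [93=94].
Quotient map π: X → X/∼ sends 92 ↦ [92], 93 ↦ [93=94], 94 ↦ [93=94].
For each subset V ⊆ X/∼, compute π^{-1}(V) ⊆ X and check whether π^{-1}(V) ∈ τ. V is open in τ_Q iff π^{-1}(V) ∈ τ.
  V = {}: π^{-1}(V) = ∅ ∈ τ ✓.
  V = {[92]}: π^{-1}(V) = {92} ∉ τ ✗.
  V = {[93=94]}: π^{-1}(V) = {93, 94} ∈ τ ✓.
  V = {[92], [93=94]}: π^{-1}(V) = {92, 93, 94} ∈ τ ✓.
Open sets in the quotient: τ_Q = {{}, {[93=94]}, {[92], [93=94]}} (3 elements).


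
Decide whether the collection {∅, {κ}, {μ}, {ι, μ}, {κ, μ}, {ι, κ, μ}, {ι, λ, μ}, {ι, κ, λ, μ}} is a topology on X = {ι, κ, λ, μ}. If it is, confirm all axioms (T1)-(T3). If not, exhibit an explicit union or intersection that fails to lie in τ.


τ IS a topology on X.

Axiom (T1): ∅ ∈ τ? Yes; X ∈ τ? Yes.
Axiom (T2/T3): check pairwise unions and intersections of members of τ.
All pairwise intersections and unions checked — each lies in τ. Therefore τ satisfies (T1), (T2), (T3): it IS a topology on X.


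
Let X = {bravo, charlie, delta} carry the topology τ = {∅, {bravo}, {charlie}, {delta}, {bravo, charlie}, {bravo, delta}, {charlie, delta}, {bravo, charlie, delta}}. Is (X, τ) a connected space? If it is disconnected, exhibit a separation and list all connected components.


(X, τ) is disconnected; components = [{bravo}, {charlie}, {delta}].

Find clopen sets (U ∈ τ with X ∖ U ∈ τ):
  U = ∅, X ∖ U = {bravo, charlie, delta} — both open, so U is clopen.
  U = {bravo}, X ∖ U = {charlie, delta} — both open, so U is clopen.
  U = {charlie}, X ∖ U = {bravo, delta} — both open, so U is clopen.
  U = {delta}, X ∖ U = {bravo, charlie} — both open, so U is clopen.
  U = {bravo, charlie}, X ∖ U = {delta} — both open, so U is clopen.
  U = {bravo, delta}, X ∖ U = {charlie} — both open, so U is clopen.
  U = {charlie, delta}, X ∖ U = {bravo} — both open, so U is clopen.
  U = {bravo, charlie, delta}, X ∖ U = ∅ — both open, so U is clopen.
Nontrivial clopen(s) exist: e.g. {charlie, delta}. So (X, τ) is disconnected.
Compute connected components by grouping points that agree on all clopens:
  component: {bravo}
  component: {charlie}
  component: {delta}


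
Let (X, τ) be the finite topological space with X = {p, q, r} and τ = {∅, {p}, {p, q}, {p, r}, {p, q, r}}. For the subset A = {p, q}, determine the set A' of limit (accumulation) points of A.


A' = {q, r}

For each x ∈ X, list the open sets U ∈ τ with x ∈ U, then check whether U ∩ (A ∖ {x}) ≠ ∅ for every such U.
  x = p: open {p} ∋ x has {p} ∩ (A ∖ {p}) = ∅, so x is NOT a limit point.
  x = q: opens ∋ x are {p, q}, {p, q, r}; each meets A ∖ {q}, so x IS a limit point.
  x = r: opens ∋ x are {p, r}, {p, q, r}; each meets A ∖ {r}, so x IS a limit point.
Collecting: A' = {q, r}.


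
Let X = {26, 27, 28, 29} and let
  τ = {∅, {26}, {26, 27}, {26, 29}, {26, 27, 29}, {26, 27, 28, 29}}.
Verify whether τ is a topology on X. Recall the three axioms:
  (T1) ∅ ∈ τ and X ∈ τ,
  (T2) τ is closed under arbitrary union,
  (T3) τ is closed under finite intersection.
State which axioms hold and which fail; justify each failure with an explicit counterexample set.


τ IS a topology on X.

Axiom (T1): ∅ ∈ τ? Yes; X ∈ τ? Yes.
Axiom (T2/T3): check pairwise unions and intersections of members of τ.
All pairwise intersections and unions checked — each lies in τ. Therefore τ satisfies (T1), (T2), (T3): it IS a topology on X.


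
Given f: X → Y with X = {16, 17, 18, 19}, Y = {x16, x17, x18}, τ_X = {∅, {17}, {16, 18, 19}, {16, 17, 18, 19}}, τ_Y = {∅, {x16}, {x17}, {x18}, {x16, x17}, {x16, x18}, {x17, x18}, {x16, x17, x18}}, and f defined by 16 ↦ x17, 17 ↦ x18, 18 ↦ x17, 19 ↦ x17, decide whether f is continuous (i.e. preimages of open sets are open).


f IS continuous.

Compute f^{-1}(U) for each U ∈ τ_Y:
  U = ∅: f^{-1}(U) = ∅ ∈ τ_X ✓.
  U = {x16}: f^{-1}(U) = ∅ ∈ τ_X ✓.
  U = {x17}: f^{-1}(U) = {16, 18, 19} ∈ τ_X ✓.
  U = {x18}: f^{-1}(U) = {17} ∈ τ_X ✓.
  U = {x16, x17}: f^{-1}(U) = {16, 18, 19} ∈ τ_X ✓.
  U = {x16, x18}: f^{-1}(U) = {17} ∈ τ_X ✓.
  U = {x17, x18}: f^{-1}(U) = {16, 17, 18, 19} ∈ τ_X ✓.
  U = {x16, x17, x18}: f^{-1}(U) = {16, 17, 18, 19} ∈ τ_X ✓.
Every preimage lies in τ_X, so f IS continuous.


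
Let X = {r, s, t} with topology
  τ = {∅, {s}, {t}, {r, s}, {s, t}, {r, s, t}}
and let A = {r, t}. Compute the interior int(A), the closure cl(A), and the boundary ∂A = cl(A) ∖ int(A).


int(A) = {t}, cl(A) = {r, t}, ∂A = {r}.

Closed sets in (X, τ) are complements of opens:
  closed(X, τ) = {∅, {r}, {t}, {r, s}, {r, t}, {r, s, t}}.
int(A) = ⋃ {U ∈ τ : U ⊆ A}. Opens contained in A: ∅, {t}.
Taking the union of these: int(A) = {t}.
cl(A) = ⋂ {C closed : A ⊆ C}. Closed sets containing A: {r, t}, {r, s, t}.
Intersecting these: cl(A) = {r, t}.
∂A = cl(A) ∖ int(A) = {r, t} ∖ {t} = {r}.


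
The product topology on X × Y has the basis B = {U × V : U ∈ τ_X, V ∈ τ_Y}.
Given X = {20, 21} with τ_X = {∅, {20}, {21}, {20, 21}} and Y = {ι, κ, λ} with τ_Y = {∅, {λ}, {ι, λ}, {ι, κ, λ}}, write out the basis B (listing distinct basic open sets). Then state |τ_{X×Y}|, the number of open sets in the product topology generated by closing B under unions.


Basis B = {∅ × ∅, {20} × {λ}, {21} × {λ}, {20} × {ι, λ}, {20, 21} × {λ}, {21} × {ι, λ}, {20} × {ι, κ, λ}, {21} × {ι, κ, λ}, {20, 21} × {ι, λ}, {20, 21} × {ι, κ, λ}}; |τ_{X×Y}| = 16.

Enumerate products U × V with U ∈ τ_X, V ∈ τ_Y (deduplicated):
  ∅ × ∅ = {} (∅)
  {20} × {λ} = {(20,λ)}
  {21} × {λ} = {(21,λ)}
  {20} × {ι, λ} = {(20,ι), (20,λ)}
  {20, 21} × {λ} = {(20,λ), (21,λ)}
  {21} × {ι, λ} = {(21,ι), (21,λ)}
  {20} × {ι, κ, λ} = {(20,ι), (20,κ), (20,λ)}
  {21} × {ι, κ, λ} = {(21,ι), (21,κ), (21,λ)}
  {20, 21} × {ι, λ} = {(20,ι), (20,λ), (21,ι), (21,λ)}
  {20, 21} × {ι, κ, λ} = {(20,ι), (20,κ), (20,λ), (21,ι), (21,κ), (21,λ)}
These 10 distinct sets form the basis B.
Close under arbitrary unions to get τ_{X×Y}; counting gives |τ_{X×Y}| = 16.


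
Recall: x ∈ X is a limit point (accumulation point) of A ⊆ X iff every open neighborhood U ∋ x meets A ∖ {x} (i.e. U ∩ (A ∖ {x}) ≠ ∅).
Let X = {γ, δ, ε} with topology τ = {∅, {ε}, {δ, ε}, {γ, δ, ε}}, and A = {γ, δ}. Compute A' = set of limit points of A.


A' = {γ}

For each x ∈ X, list the open sets U ∈ τ with x ∈ U, then check whether U ∩ (A ∖ {x}) ≠ ∅ for every such U.
  x = γ: opens ∋ x are {γ, δ, ε}; each meets A ∖ {γ}, so x IS a limit point.
  x = δ: open {δ, ε} ∋ x has {δ, ε} ∩ (A ∖ {δ}) = ∅, so x is NOT a limit point.
  x = ε: open {ε} ∋ x has {ε} ∩ (A ∖ {ε}) = ∅, so x is NOT a limit point.
Collecting: A' = {γ}.


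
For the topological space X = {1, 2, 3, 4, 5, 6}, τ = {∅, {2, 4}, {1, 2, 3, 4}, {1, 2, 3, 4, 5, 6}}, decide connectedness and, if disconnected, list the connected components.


(X, τ) is connected.

Find clopen sets (U ∈ τ with X ∖ U ∈ τ):
  U = ∅, X ∖ U = {1, 2, 3, 4, 5, 6} — both open, so U is clopen.
  U = {1, 2, 3, 4, 5, 6}, X ∖ U = ∅ — both open, so U is clopen.
Only trivial clopens (∅ and X) exist, so (X, τ) is connected.
Compute connected components by grouping points that agree on all clopens:
  component: {1, 2, 3, 4, 5, 6}


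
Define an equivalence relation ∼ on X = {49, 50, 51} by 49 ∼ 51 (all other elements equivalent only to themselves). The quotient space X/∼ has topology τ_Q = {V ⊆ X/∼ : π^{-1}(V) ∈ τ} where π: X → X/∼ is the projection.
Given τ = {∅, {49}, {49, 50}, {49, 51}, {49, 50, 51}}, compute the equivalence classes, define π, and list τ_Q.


X/∼ = {[49=51], [50]}; |τ_Q| = 3.

Equivalence classes: [49=51], [50].
Quotient map π: X → X/∼ sends 49 ↦ [49=51], 50 ↦ [50], 51 ↦ [49=51].
For each subset V ⊆ X/∼, compute π^{-1}(V) ⊆ X and check whether π^{-1}(V) ∈ τ. V is open in τ_Q iff π^{-1}(V) ∈ τ.
  V = {}: π^{-1}(V) = ∅ ∈ τ ✓.
  V = {[49=51]}: π^{-1}(V) = {49, 51} ∈ τ ✓.
  V = {[50]}: π^{-1}(V) = {50} ∉ τ ✗.
  V = {[49=51], [50]}: π^{-1}(V) = {49, 50, 51} ∈ τ ✓.
Open sets in the quotient: τ_Q = {{}, {[49=51]}, {[49=51], [50]}} (3 elements).


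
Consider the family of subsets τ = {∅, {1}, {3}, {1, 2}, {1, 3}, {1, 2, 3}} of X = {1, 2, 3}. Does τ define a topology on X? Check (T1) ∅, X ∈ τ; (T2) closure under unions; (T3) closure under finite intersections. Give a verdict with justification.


τ IS a topology on X.

Axiom (T1): ∅ ∈ τ? Yes; X ∈ τ? Yes.
Axiom (T2/T3): check pairwise unions and intersections of members of τ.
All pairwise intersections and unions checked — each lies in τ. Therefore τ satisfies (T1), (T2), (T3): it IS a topology on X.


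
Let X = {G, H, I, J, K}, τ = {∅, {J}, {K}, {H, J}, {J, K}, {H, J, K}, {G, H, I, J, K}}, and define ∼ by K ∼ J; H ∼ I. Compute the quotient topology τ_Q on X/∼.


X/∼ = {[G], [H=I], [J=K]}; |τ_Q| = 3.

Equivalence classes: [G], [H=I], [J=K].
Quotient map π: X → X/∼ sends G ↦ [G], H ↦ [H=I], I ↦ [H=I], J ↦ [J=K], K ↦ [J=K].
For each subset V ⊆ X/∼, compute π^{-1}(V) ⊆ X and check whether π^{-1}(V) ∈ τ. V is open in τ_Q iff π^{-1}(V) ∈ τ.
  V = {}: π^{-1}(V) = ∅ ∈ τ ✓.
  V = {[G]}: π^{-1}(V) = {G} ∉ τ ✗.
  V = {[H=I]}: π^{-1}(V) = {H, I} ∉ τ ✗.
  V = {[G], [H=I]}: π^{-1}(V) = {G, H, I} ∉ τ ✗.
  V = {[J=K]}: π^{-1}(V) = {J, K} ∈ τ ✓.
  V = {[G], [J=K]}: π^{-1}(V) = {G, J, K} ∉ τ ✗.
  V = {[H=I], [J=K]}: π^{-1}(V) = {H, I, J, K} ∉ τ ✗.
  V = {[G], [H=I], [J=K]}: π^{-1}(V) = {G, H, I, J, K} ∈ τ ✓.
Open sets in the quotient: τ_Q = {{}, {[J=K]}, {[G], [H=I], [J=K]}} (3 elements).


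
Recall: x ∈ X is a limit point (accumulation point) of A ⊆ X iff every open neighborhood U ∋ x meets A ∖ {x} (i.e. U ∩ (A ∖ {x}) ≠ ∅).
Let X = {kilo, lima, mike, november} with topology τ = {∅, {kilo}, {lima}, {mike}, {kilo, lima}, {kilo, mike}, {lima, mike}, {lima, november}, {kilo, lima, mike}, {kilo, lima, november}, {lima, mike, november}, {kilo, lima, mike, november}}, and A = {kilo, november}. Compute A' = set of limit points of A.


A' = ∅

For each x ∈ X, list the open sets U ∈ τ with x ∈ U, then check whether U ∩ (A ∖ {x}) ≠ ∅ for every such U.
  x = kilo: open {kilo} ∋ x has {kilo} ∩ (A ∖ {kilo}) = ∅, so x is NOT a limit point.
  x = lima: open {lima} ∋ x has {lima} ∩ (A ∖ {lima}) = ∅, so x is NOT a limit point.
  x = mike: open {mike} ∋ x has {mike} ∩ (A ∖ {mike}) = ∅, so x is NOT a limit point.
  x = november: open {lima, november} ∋ x has {lima, november} ∩ (A ∖ {november}) = ∅, so x is NOT a limit point.
Collecting: A' = ∅.


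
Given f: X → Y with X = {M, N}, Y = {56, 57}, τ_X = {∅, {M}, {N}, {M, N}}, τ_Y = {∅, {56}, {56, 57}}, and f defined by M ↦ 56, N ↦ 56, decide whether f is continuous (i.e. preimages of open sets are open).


f IS continuous.

Compute f^{-1}(U) for each U ∈ τ_Y:
  U = ∅: f^{-1}(U) = ∅ ∈ τ_X ✓.
  U = {56}: f^{-1}(U) = {M, N} ∈ τ_X ✓.
  U = {56, 57}: f^{-1}(U) = {M, N} ∈ τ_X ✓.
Every preimage lies in τ_X, so f IS continuous.


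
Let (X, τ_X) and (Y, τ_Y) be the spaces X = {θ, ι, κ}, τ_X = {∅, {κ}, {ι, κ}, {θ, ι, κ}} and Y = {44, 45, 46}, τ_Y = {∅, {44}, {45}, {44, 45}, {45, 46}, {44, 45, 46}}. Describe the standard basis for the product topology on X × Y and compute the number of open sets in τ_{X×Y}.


Basis B = {∅ × ∅, {κ} × {44}, {κ} × {45}, {ι, κ} × {44}, {ι, κ} × {45}, {κ} × {44, 45}, {κ} × {45, 46}, {θ, ι, κ} × {44}, {θ, ι, κ} × {45}, {κ} × {44, 45, 46}, {ι, κ} × {44, 45}, {ι, κ} × {45, 46}, {θ, ι, κ} × {44, 45}, {θ, ι, κ} × {45, 46}, {ι, κ} × {44, 45, 46}, {θ, ι, κ} × {44, 45, 46}}; |τ_{X×Y}| = 40.

Enumerate products U × V with U ∈ τ_X, V ∈ τ_Y (deduplicated):
  ∅ × ∅ = {} (∅)
  {κ} × {44} = {(κ,44)}
  {κ} × {45} = {(κ,45)}
  {ι, κ} × {44} = {(ι,44), (κ,44)}
  {ι, κ} × {45} = {(ι,45), (κ,45)}
  {κ} × {44, 45} = {(κ,44), (κ,45)}
  {κ} × {45, 46} = {(κ,45), (κ,46)}
  {θ, ι, κ} × {44} = {(θ,44), (ι,44), (κ,44)}
  {θ, ι, κ} × {45} = {(θ,45), (ι,45), (κ,45)}
  {κ} × {44, 45, 46} = {(κ,44), (κ,45), (κ,46)}
  {ι, κ} × {44, 45} = {(ι,44), (ι,45), (κ,44), (κ,45)}
  {ι, κ} × {45, 46} = {(ι,45), (ι,46), (κ,45), (κ,46)}
  {θ, ι, κ} × {44, 45} = {(θ,44), (θ,45), (ι,44), (ι,45), (κ,44), (κ,45)}
  {θ, ι, κ} × {45, 46} = {(θ,45), (θ,46), (ι,45), (ι,46), (κ,45), (κ,46)}
  {ι, κ} × {44, 45, 46} = {(ι,44), (ι,45), (ι,46), (κ,44), (κ,45), (κ,46)}
  {θ, ι, κ} × {44, 45, 46} = {(θ,44), (θ,45), (θ,46), (ι,44), (ι,45), (ι,46), (κ,44), (κ,45), (κ,46)}
These 16 distinct sets form the basis B.
Close under arbitrary unions to get τ_{X×Y}; counting gives |τ_{X×Y}| = 40.


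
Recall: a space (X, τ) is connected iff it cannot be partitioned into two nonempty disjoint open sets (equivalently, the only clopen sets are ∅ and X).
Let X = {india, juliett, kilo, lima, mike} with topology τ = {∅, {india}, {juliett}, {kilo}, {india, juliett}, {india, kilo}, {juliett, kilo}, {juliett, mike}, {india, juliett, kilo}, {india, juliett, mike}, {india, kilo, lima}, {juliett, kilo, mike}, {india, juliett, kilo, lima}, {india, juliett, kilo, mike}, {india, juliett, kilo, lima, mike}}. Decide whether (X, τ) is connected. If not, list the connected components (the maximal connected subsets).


(X, τ) is disconnected; components = [{juliett, mike}, {india, kilo, lima}].

Find clopen sets (U ∈ τ with X ∖ U ∈ τ):
  U = ∅, X ∖ U = {india, juliett, kilo, lima, mike} — both open, so U is clopen.
  U = {juliett, mike}, X ∖ U = {india, kilo, lima} — both open, so U is clopen.
  U = {india, kilo, lima}, X ∖ U = {juliett, mike} — both open, so U is clopen.
  U = {india, juliett, kilo, lima, mike}, X ∖ U = ∅ — both open, so U is clopen.
Nontrivial clopen(s) exist: e.g. {juliett, mike}. So (X, τ) is disconnected.
Compute connected components by grouping points that agree on all clopens:
  component: {juliett, mike}
  component: {india, kilo, lima}


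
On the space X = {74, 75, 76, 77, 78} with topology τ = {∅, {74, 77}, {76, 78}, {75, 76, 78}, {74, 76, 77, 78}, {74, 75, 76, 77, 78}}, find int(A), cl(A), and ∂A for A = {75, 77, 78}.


int(A) = ∅, cl(A) = {74, 75, 76, 77, 78}, ∂A = {74, 75, 76, 77, 78}.

Closed sets in (X, τ) are complements of opens:
  closed(X, τ) = {∅, {75}, {74, 77}, {74, 75, 77}, {75, 76, 78}, {74, 75, 76, 77, 78}}.
int(A) = ⋃ {U ∈ τ : U ⊆ A}. Opens contained in A: ∅.
Taking the union of these: int(A) = ∅.
cl(A) = ⋂ {C closed : A ⊆ C}. Closed sets containing A: {74, 75, 76, 77, 78}.
Intersecting these: cl(A) = {74, 75, 76, 77, 78}.
∂A = cl(A) ∖ int(A) = {74, 75, 76, 77, 78} ∖ ∅ = {74, 75, 76, 77, 78}.


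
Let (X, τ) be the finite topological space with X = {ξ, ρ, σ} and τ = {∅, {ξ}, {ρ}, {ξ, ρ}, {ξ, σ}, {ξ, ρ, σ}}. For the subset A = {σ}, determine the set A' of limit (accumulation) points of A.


A' = ∅

For each x ∈ X, list the open sets U ∈ τ with x ∈ U, then check whether U ∩ (A ∖ {x}) ≠ ∅ for every such U.
  x = ξ: open {ξ} ∋ x has {ξ} ∩ (A ∖ {ξ}) = ∅, so x is NOT a limit point.
  x = ρ: open {ρ} ∋ x has {ρ} ∩ (A ∖ {ρ}) = ∅, so x is NOT a limit point.
  x = σ: open {ξ, σ} ∋ x has {ξ, σ} ∩ (A ∖ {σ}) = ∅, so x is NOT a limit point.
Collecting: A' = ∅.


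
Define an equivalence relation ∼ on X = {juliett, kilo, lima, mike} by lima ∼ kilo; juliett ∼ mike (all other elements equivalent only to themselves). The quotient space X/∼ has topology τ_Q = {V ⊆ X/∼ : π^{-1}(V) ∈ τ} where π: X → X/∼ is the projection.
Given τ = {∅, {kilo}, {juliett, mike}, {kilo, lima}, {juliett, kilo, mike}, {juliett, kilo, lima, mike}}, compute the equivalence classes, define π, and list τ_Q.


X/∼ = {[juliett=mike], [kilo=lima]}; |τ_Q| = 4.

Equivalence classes: [juliett=mike], [kilo=lima].
Quotient map π: X → X/∼ sends juliett ↦ [juliett=mike], kilo ↦ [kilo=lima], lima ↦ [kilo=lima], mike ↦ [juliett=mike].
For each subset V ⊆ X/∼, compute π^{-1}(V) ⊆ X and check whether π^{-1}(V) ∈ τ. V is open in τ_Q iff π^{-1}(V) ∈ τ.
  V = {}: π^{-1}(V) = ∅ ∈ τ ✓.
  V = {[juliett=mike]}: π^{-1}(V) = {juliett, mike} ∈ τ ✓.
  V = {[kilo=lima]}: π^{-1}(V) = {kilo, lima} ∈ τ ✓.
  V = {[juliett=mike], [kilo=lima]}: π^{-1}(V) = {juliett, kilo, lima, mike} ∈ τ ✓.
Open sets in the quotient: τ_Q = {{}, {[juliett=mike]}, {[kilo=lima]}, {[juliett=mike], [kilo=lima]}} (4 elements).


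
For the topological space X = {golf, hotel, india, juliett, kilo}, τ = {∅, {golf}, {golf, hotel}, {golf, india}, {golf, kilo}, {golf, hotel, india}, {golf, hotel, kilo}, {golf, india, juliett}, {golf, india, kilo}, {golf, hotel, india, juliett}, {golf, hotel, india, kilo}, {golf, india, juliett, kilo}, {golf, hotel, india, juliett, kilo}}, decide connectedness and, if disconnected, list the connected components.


(X, τ) is connected.

Find clopen sets (U ∈ τ with X ∖ U ∈ τ):
  U = ∅, X ∖ U = {golf, hotel, india, juliett, kilo} — both open, so U is clopen.
  U = {golf, hotel, india, juliett, kilo}, X ∖ U = ∅ — both open, so U is clopen.
Only trivial clopens (∅ and X) exist, so (X, τ) is connected.
Compute connected components by grouping points that agree on all clopens:
  component: {golf, hotel, india, juliett, kilo}


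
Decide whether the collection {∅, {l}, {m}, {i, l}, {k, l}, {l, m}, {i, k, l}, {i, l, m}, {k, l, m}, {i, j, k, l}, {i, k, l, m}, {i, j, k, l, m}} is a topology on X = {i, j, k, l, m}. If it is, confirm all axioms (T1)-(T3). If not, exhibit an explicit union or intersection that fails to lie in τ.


τ IS a topology on X.

Axiom (T1): ∅ ∈ τ? Yes; X ∈ τ? Yes.
Axiom (T2/T3): check pairwise unions and intersections of members of τ.
All pairwise intersections and unions checked — each lies in τ. Therefore τ satisfies (T1), (T2), (T3): it IS a topology on X.


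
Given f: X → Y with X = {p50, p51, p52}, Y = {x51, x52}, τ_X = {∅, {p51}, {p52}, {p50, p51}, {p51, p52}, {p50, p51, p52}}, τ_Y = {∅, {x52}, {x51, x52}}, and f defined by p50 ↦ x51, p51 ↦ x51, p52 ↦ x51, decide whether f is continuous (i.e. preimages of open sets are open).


f IS continuous.

Compute f^{-1}(U) for each U ∈ τ_Y:
  U = ∅: f^{-1}(U) = ∅ ∈ τ_X ✓.
  U = {x52}: f^{-1}(U) = ∅ ∈ τ_X ✓.
  U = {x51, x52}: f^{-1}(U) = {p50, p51, p52} ∈ τ_X ✓.
Every preimage lies in τ_X, so f IS continuous.


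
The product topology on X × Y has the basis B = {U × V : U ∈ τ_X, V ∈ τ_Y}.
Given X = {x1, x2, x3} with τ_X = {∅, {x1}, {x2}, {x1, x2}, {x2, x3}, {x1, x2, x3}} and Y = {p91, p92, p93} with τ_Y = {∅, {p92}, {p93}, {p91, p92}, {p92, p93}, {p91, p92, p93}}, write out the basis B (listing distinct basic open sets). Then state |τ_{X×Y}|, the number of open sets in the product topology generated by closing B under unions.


Basis B = {∅ × ∅, {x1} × {p92}, {x1} × {p93}, {x2} × {p92}, {x2} × {p93}, {x1} × {p91, p92}, {x1} × {p92, p93}, {x1, x2} × {p92}, {x1, x2} × {p93}, {x2} × {p91, p92}, {x2} × {p92, p93}, {x2, x3} × {p92}, {x2, x3} × {p93}, {x1} × {p91, p92, p93}, {x1, x2, x3} × {p92}, {x1, x2, x3} × {p93}, {x2} × {p91, p92, p93}, {x1, x2} × {p91, p92}, {x1, x2} × {p92, p93}, {x2, x3} × {p91, p92}, {x2, x3} × {p92, p93}, {x1, x2} × {p91, p92, p93}, {x1, x2, x3} × {p91, p92}, {x1, x2, x3} × {p92, p93}, {x2, x3} × {p91, p92, p93}, {x1, x2, x3} × {p91, p92, p93}}; |τ_{X×Y}| = 108.

Enumerate products U × V with U ∈ τ_X, V ∈ τ_Y (deduplicated):
  ∅ × ∅ = {} (∅)
  {x1} × {p92} = {(x1,p92)}
  {x1} × {p93} = {(x1,p93)}
  {x2} × {p92} = {(x2,p92)}
  {x2} × {p93} = {(x2,p93)}
  {x1} × {p91, p92} = {(x1,p91), (x1,p92)}
  {x1} × {p92, p93} = {(x1,p92), (x1,p93)}
  {x1, x2} × {p92} = {(x1,p92), (x2,p92)}
  {x1, x2} × {p93} = {(x1,p93), (x2,p93)}
  {x2} × {p91, p92} = {(x2,p91), (x2,p92)}
  {x2} × {p92, p93} = {(x2,p92), (x2,p93)}
  {x2, x3} × {p92} = {(x2,p92), (x3,p92)}
  {x2, x3} × {p93} = {(x2,p93), (x3,p93)}
  {x1} × {p91, p92, p93} = {(x1,p91), (x1,p92), (x1,p93)}
  {x1, x2, x3} × {p92} = {(x1,p92), (x2,p92), (x3,p92)}
  {x1, x2, x3} × {p93} = {(x1,p93), (x2,p93), (x3,p93)}
  {x2} × {p91, p92, p93} = {(x2,p91), (x2,p92), (x2,p93)}
  {x1, x2} × {p91, p92} = {(x1,p91), (x1,p92), (x2,p91), (x2,p92)}
  {x1, x2} × {p92, p93} = {(x1,p92), (x1,p93), (x2,p92), (x2,p93)}
  {x2, x3} × {p91, p92} = {(x2,p91), (x2,p92), (x3,p91), (x3,p92)}
  {x2, x3} × {p92, p93} = {(x2,p92), (x2,p93), (x3,p92), (x3,p93)}
  {x1, x2} × {p91, p92, p93} = {(x1,p91), (x1,p92), (x1,p93), (x2,p91), (x2,p92), (x2,p93)}
  {x1, x2, x3} × {p91, p92} = {(x1,p91), (x1,p92), (x2,p91), (x2,p92), (x3,p91), (x3,p92)}
  {x1, x2, x3} × {p92, p93} = {(x1,p92), (x1,p93), (x2,p92), (x2,p93), (x3,p92), (x3,p93)}
  {x2, x3} × {p91, p92, p93} = {(x2,p91), (x2,p92), (x2,p93), (x3,p91), (x3,p92), (x3,p93)}
  {x1, x2, x3} × {p91, p92, p93} = {(x1,p91), (x1,p92), (x1,p93), (x2,p91), (x2,p92), (x2,p93), (x3,p91), (x3,p92), (x3,p93)}
These 26 distinct sets form the basis B.
Close under arbitrary unions to get τ_{X×Y}; counting gives |τ_{X×Y}| = 108.


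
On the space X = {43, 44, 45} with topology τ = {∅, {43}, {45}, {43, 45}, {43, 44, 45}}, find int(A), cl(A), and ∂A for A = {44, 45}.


int(A) = {45}, cl(A) = {44, 45}, ∂A = {44}.

Closed sets in (X, τ) are complements of opens:
  closed(X, τ) = {∅, {44}, {43, 44}, {44, 45}, {43, 44, 45}}.
int(A) = ⋃ {U ∈ τ : U ⊆ A}. Opens contained in A: ∅, {45}.
Taking the union of these: int(A) = {45}.
cl(A) = ⋂ {C closed : A ⊆ C}. Closed sets containing A: {44, 45}, {43, 44, 45}.
Intersecting these: cl(A) = {44, 45}.
∂A = cl(A) ∖ int(A) = {44, 45} ∖ {45} = {44}.


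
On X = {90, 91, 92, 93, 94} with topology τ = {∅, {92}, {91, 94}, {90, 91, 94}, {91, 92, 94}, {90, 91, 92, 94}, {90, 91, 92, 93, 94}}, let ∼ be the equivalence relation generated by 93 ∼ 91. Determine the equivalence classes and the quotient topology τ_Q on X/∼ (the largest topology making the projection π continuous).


X/∼ = {[90], [91=93], [92], [94]}; |τ_Q| = 3.

Equivalence classes: [90], [91=93], [92], [94].
Quotient map π: X → X/∼ sends 90 ↦ [90], 91 ↦ [91=93], 92 ↦ [92], 93 ↦ [91=93], 94 ↦ [94].
For each subset V ⊆ X/∼, compute π^{-1}(V) ⊆ X and check whether π^{-1}(V) ∈ τ. V is open in τ_Q iff π^{-1}(V) ∈ τ.
  V = {}: π^{-1}(V) = ∅ ∈ τ ✓.
  V = {[90]}: π^{-1}(V) = {90} ∉ τ ✗.
  V = {[91=93]}: π^{-1}(V) = {91, 93} ∉ τ ✗.
  V = {[90], [91=93]}: π^{-1}(V) = {90, 91, 93} ∉ τ ✗.
  V = {[92]}: π^{-1}(V) = {92} ∈ τ ✓.
  V = {[90], [92]}: π^{-1}(V) = {90, 92} ∉ τ ✗.
  V = {[91=93], [92]}: π^{-1}(V) = {91, 92, 93} ∉ τ ✗.
  V = {[90], [91=93], [92]}: π^{-1}(V) = {90, 91, 92, 93} ∉ τ ✗.
  V = {[94]}: π^{-1}(V) = {94} ∉ τ ✗.
  V = {[90], [94]}: π^{-1}(V) = {90, 94} ∉ τ ✗.
  V = {[91=93], [94]}: π^{-1}(V) = {91, 93, 94} ∉ τ ✗.
  V = {[90], [91=93], [94]}: π^{-1}(V) = {90, 91, 93, 94} ∉ τ ✗.
  V = {[92], [94]}: π^{-1}(V) = {92, 94} ∉ τ ✗.
  V = {[90], [92], [94]}: π^{-1}(V) = {90, 92, 94} ∉ τ ✗.
  V = {[91=93], [92], [94]}: π^{-1}(V) = {91, 92, 93, 94} ∉ τ ✗.
  V = {[90], [91=93], [92], [94]}: π^{-1}(V) = {90, 91, 92, 93, 94} ∈ τ ✓.
Open sets in the quotient: τ_Q = {{}, {[92]}, {[90], [91=93], [92], [94]}} (3 elements).


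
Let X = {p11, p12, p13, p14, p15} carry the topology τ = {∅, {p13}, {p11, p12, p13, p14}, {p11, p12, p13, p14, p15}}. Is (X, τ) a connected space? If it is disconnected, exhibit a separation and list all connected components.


(X, τ) is connected.

Find clopen sets (U ∈ τ with X ∖ U ∈ τ):
  U = ∅, X ∖ U = {p11, p12, p13, p14, p15} — both open, so U is clopen.
  U = {p11, p12, p13, p14, p15}, X ∖ U = ∅ — both open, so U is clopen.
Only trivial clopens (∅ and X) exist, so (X, τ) is connected.
Compute connected components by grouping points that agree on all clopens:
  component: {p11, p12, p13, p14, p15}


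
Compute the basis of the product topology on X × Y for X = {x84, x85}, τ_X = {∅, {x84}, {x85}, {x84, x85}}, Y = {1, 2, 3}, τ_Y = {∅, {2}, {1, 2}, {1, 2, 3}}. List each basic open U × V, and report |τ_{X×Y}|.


Basis B = {∅ × ∅, {x84} × {2}, {x85} × {2}, {x84} × {1, 2}, {x84, x85} × {2}, {x85} × {1, 2}, {x84} × {1, 2, 3}, {x85} × {1, 2, 3}, {x84, x85} × {1, 2}, {x84, x85} × {1, 2, 3}}; |τ_{X×Y}| = 16.

Enumerate products U × V with U ∈ τ_X, V ∈ τ_Y (deduplicated):
  ∅ × ∅ = {} (∅)
  {x84} × {2} = {(x84,2)}
  {x85} × {2} = {(x85,2)}
  {x84} × {1, 2} = {(x84,1), (x84,2)}
  {x84, x85} × {2} = {(x84,2), (x85,2)}
  {x85} × {1, 2} = {(x85,1), (x85,2)}
  {x84} × {1, 2, 3} = {(x84,1), (x84,2), (x84,3)}
  {x85} × {1, 2, 3} = {(x85,1), (x85,2), (x85,3)}
  {x84, x85} × {1, 2} = {(x84,1), (x84,2), (x85,1), (x85,2)}
  {x84, x85} × {1, 2, 3} = {(x84,1), (x84,2), (x84,3), (x85,1), (x85,2), (x85,3)}
These 10 distinct sets form the basis B.
Close under arbitrary unions to get τ_{X×Y}; counting gives |τ_{X×Y}| = 16.


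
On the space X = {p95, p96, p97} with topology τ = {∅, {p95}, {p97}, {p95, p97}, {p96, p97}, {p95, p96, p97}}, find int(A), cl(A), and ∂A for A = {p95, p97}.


int(A) = {p95, p97}, cl(A) = {p95, p96, p97}, ∂A = {p96}.

Closed sets in (X, τ) are complements of opens:
  closed(X, τ) = {∅, {p95}, {p96}, {p95, p96}, {p96, p97}, {p95, p96, p97}}.
int(A) = ⋃ {U ∈ τ : U ⊆ A}. Opens contained in A: ∅, {p95}, {p97}, {p95, p97}.
Taking the union of these: int(A) = {p95, p97}.
cl(A) = ⋂ {C closed : A ⊆ C}. Closed sets containing A: {p95, p96, p97}.
Intersecting these: cl(A) = {p95, p96, p97}.
∂A = cl(A) ∖ int(A) = {p95, p96, p97} ∖ {p95, p97} = {p96}.


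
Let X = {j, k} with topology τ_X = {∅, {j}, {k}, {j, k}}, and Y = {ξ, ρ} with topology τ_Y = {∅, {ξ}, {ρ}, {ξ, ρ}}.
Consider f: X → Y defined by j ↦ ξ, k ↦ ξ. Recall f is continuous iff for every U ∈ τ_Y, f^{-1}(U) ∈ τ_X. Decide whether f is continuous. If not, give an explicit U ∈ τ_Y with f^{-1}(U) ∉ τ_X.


f IS continuous.

Compute f^{-1}(U) for each U ∈ τ_Y:
  U = ∅: f^{-1}(U) = ∅ ∈ τ_X ✓.
  U = {ξ}: f^{-1}(U) = {j, k} ∈ τ_X ✓.
  U = {ρ}: f^{-1}(U) = ∅ ∈ τ_X ✓.
  U = {ξ, ρ}: f^{-1}(U) = {j, k} ∈ τ_X ✓.
Every preimage lies in τ_X, so f IS continuous.
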